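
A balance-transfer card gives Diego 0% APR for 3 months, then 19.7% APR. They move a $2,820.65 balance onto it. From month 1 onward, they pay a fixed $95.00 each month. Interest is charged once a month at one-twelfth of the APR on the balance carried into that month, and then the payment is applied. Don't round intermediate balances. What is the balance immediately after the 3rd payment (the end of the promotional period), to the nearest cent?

$2,535.65

Promo months 1–3 at r₀ = 0%/12 = 0; months 4+ at r₁ = 19.7%/12 = 0.0164167.
After month 3 (no interest yet): B = $2,820.65 − 3·$95.00 = $2,535.65.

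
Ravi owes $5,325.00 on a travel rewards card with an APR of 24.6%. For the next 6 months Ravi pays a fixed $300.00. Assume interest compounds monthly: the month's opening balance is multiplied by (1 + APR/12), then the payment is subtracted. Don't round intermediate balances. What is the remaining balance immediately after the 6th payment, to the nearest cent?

Monthly rate r = 24.6%/12 = 2.05% = 0.0205.
Each month: B ← B·(1+r) − $300.00.
Month 1: interest $109.16; balance after payment $5,134.16.
Month 2: interest $105.25; balance after payment $4,939.41.
Month 3: interest $101.26; balance after payment $4,740.67.
Month 4: interest $97.18; balance after payment $4,537.85.
Month 5: interest $93.03; balance after payment $4,330.88.
Month 6: interest $88.78; balance after payment $4,119.66.

$4,119.66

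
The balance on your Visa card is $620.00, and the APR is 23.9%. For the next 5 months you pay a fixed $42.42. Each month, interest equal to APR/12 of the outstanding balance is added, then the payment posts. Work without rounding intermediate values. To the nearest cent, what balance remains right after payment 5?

Monthly rate r = 23.9%/12 = 1.99167% = 0.0199167.
Each month: B ← B·(1+r) − $42.42.
Month 1: interest $12.35; balance after payment $589.93.
Month 2: interest $11.75; balance after payment $559.26.
Month 3: interest $11.14; balance after payment $527.98.
Month 4: interest $10.52; balance after payment $496.07.
Month 5: interest $9.88; balance after payment $463.53.

$463.53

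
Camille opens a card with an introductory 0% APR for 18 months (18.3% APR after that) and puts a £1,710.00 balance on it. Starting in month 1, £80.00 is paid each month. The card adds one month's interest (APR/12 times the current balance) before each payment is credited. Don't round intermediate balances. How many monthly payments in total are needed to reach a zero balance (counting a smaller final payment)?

22 months

Promo months 1–18 at r₀ = 0%/12 = 0; months 19+ at r₁ = 18.3%/12 = 0.01525.
After month 18 (no interest yet): B = £1,710.00 − 18·£80.00 = £270.00.
Then at r₁ with £80.00/mo: n₂ = −ln(1 − r₁·B/P)/ln(1+r₁) ≈ 3.49 → 4 more payments.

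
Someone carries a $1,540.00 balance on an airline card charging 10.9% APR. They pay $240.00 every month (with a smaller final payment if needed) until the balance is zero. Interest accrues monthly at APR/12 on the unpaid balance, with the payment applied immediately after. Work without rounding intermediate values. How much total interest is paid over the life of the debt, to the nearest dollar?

Monthly rate r = 10.9%/12 = 0.908333% = 0.00908333.
Payoff takes n = ⌈−ln(1 − rB₀/P)/ln(1+r)⌉ = ⌈6.641⌉ = 7 payments; the last is $154.15.
Total paid = 6·$240.00 + $154.15 = $1,594.15.
Total interest = total paid − principal = $1,594.15 − $1,540.00 = $54.15.

$54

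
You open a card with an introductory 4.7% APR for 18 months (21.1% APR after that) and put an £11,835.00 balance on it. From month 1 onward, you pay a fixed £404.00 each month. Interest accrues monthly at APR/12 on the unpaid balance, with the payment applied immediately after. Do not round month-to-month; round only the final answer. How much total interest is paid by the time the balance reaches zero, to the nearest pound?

£1,357

Promo months 1–18 at r₀ = 4.7%/12 = 0.00391667; months 19+ at r₁ = 21.1%/12 = 0.0175833.
After month 18: iterate B ← B·(1+r₀) − £404.00 for 18 months → £5,178.50.
Then at r₁ with £404.00/mo: n₂ = −ln(1 − r₁·B/P)/ln(1+r₁) ≈ 14.65 → 15 more payments.
Total paid = 32·£404.00 + £264.12 = £13,192.12; interest = £13,192.12 − £11,835.00 = £1,357.12.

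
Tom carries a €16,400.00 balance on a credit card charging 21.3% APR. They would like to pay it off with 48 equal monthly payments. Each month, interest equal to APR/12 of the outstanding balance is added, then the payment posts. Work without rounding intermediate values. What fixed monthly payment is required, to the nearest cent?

€510.49

Monthly rate r = 21.3%/12 = 1.775% = 0.01775.
Level-payment amortization: P = B₀·r / (1 − (1+r)^(−n)) = 16400.00·0.01775 / (1 − 1.01775^(−48)).
Denominator 1 − (1+r)^(−48) = 0.570239329.
P = 291.1 / 0.570239329 ≈ 510.49.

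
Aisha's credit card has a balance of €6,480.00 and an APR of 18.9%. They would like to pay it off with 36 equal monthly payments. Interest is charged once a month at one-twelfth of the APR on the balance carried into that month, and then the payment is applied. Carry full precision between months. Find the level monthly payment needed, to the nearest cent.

€237.20

Monthly rate r = 18.9%/12 = 1.575% = 0.01575.
Level-payment amortization: P = B₀·r / (1 − (1+r)^(−n)) = 6480.00·0.01575 / (1 − 1.01575^(−36)).
Denominator 1 − (1+r)^(−36) = 0.430263447.
P = 102.06 / 0.430263447 ≈ 237.20.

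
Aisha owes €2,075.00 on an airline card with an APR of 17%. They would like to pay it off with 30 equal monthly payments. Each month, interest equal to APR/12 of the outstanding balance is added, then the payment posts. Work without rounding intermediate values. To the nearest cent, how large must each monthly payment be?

Monthly rate r = 17%/12 = 1.41667% = 0.0141667.
Level-payment amortization: P = B₀·r / (1 − (1+r)^(−n)) = 2075.00·0.0141667 / (1 − 1.01417^(−30)).
Denominator 1 − (1+r)^(−30) = 0.344277578.
P = 29.3958 / 0.344277578 ≈ 85.38.

€85.38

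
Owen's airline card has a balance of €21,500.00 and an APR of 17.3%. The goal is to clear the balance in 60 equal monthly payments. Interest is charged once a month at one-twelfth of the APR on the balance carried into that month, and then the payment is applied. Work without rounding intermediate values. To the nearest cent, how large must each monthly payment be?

Monthly rate r = 17.3%/12 = 1.44167% = 0.0144167.
Level-payment amortization: P = B₀·r / (1 − (1+r)^(−n)) = 21500.00·0.0144167 / (1 − 1.01442^(−60)).
Denominator 1 − (1+r)^(−60) = 0.57634002.
P = 309.958 / 0.57634002 ≈ 537.80.

€537.80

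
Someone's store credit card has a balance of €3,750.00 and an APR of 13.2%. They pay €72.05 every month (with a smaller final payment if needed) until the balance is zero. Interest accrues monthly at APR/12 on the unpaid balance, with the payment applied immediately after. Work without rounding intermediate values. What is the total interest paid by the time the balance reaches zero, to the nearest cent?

Monthly rate r = 13.2%/12 = 1.1% = 0.011.
Payoff takes n = ⌈−ln(1 − rB₀/P)/ln(1+r)⌉ = ⌈77.683⌉ = 78 payments; the last is €49.28.
Total paid = 77·€72.05 + €49.28 = €5,597.13.
Total interest = total paid − principal = €5,597.13 − €3,750.00 = €1,847.13.

€1,847.13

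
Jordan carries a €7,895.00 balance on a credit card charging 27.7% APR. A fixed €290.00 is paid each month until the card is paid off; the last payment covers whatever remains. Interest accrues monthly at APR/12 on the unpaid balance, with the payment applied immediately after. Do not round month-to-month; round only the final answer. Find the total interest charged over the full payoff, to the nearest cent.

€4,686.35

Monthly rate r = 27.7%/12 = 2.30833% = 0.0230833.
Payoff takes n = ⌈−ln(1 − rB₀/P)/ln(1+r)⌉ = ⌈43.381⌉ = 44 payments; the last is €111.35.
Total paid = 43·€290.00 + €111.35 = €12,581.35.
Total interest = total paid − principal = €12,581.35 − €7,895.00 = €4,686.35.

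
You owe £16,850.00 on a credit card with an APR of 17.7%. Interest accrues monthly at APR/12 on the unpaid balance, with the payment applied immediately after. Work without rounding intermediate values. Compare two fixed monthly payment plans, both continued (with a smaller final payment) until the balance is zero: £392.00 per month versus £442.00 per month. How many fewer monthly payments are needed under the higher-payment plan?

12 fewer payments

Monthly rate r = 17.7%/12 = 1.475% = 0.01475.
At £392.00/mo: n = ⌈−ln(1 − rB₀/P)/ln(1+r)⌉ = 69 payments (last £255.34); total interest = total paid − £16,850.00 = £10,061.34.
At £442.00/mo: 57 payments (last £189.72); total interest £8,091.72.
Payments saved = 69 − 57 = 12.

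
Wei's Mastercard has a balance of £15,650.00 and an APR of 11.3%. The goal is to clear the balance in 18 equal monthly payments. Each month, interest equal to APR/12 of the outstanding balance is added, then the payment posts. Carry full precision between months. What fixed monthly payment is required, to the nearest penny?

£949.29

Monthly rate r = 11.3%/12 = 0.941667% = 0.00941667.
Level-payment amortization: P = B₀·r / (1 − (1+r)^(−n)) = 15650.00·0.00941667 / (1 − 1.00942^(−18)).
Denominator 1 − (1+r)^(−18) = 0.155243545.
P = 147.371 / 0.155243545 ≈ 949.29.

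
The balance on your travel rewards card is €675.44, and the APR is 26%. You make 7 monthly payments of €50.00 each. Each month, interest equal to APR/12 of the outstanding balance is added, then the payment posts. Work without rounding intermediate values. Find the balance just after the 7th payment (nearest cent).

€411.20

Monthly rate r = 26%/12 = 2.16667% = 0.0216667.
Each month: B ← B·(1+r) − €50.00.
Month 1: interest €14.63; balance after payment €640.07.
Month 2: interest €13.87; balance after payment €603.94.
Month 3: interest €13.09; balance after payment €567.03.
Month 4: interest €12.29; balance after payment €529.31.
Month 5: interest €11.47; balance after payment €490.78.
Month 6: interest €10.63; balance after payment €451.42.
Month 7: interest €9.78; balance after payment €411.20.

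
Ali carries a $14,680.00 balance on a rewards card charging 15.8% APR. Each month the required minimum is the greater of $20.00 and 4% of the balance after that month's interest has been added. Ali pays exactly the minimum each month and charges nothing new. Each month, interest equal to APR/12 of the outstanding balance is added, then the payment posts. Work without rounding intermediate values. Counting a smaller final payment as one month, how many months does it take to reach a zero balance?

153 months

Monthly rate r = 15.8%/12 = 1.31667% = 0.0131667.
While 4% of the post-interest balance exceeds $20.00, each month B ← (B·(1+r))·(1 − 0.04), i.e. B shrinks by the factor (1+r)·0.96 = 0.97264.
This holds for months 1–123. Entering month 124 the balance is $483.99; 4% of the post-interest balance is now below $20.00, so the flat $20.00 minimum applies from here.
From month 124 a fixed $20.00 at rate r clears $483.99 in 30 more payments. Total: 123 + 30 = 153 months.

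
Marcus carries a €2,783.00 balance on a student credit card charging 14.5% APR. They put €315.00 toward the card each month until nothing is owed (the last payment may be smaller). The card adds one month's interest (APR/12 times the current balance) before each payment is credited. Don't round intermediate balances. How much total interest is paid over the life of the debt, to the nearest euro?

€178

Monthly rate r = 14.5%/12 = 1.20833% = 0.0120833.
Payoff takes n = ⌈−ln(1 − rB₀/P)/ln(1+r)⌉ = ⌈9.399⌉ = 10 payments; the last is €126.25.
Total paid = 9·€315.00 + €126.25 = €2,961.25.
Total interest = total paid − principal = €2,961.25 − €2,783.00 = €178.25.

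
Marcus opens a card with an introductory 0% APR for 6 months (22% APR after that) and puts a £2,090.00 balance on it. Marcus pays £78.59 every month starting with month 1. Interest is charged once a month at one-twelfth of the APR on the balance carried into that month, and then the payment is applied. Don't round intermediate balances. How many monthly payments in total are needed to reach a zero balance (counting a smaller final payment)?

33 months

Promo months 1–6 at r₀ = 0%/12 = 0; months 7+ at r₁ = 22%/12 = 0.0183333.
After month 6 (no interest yet): B = £2,090.00 − 6·£78.59 = £1,618.46.
Then at r₁ with £78.59/mo: n₂ = −ln(1 − r₁·B/P)/ln(1+r₁) ≈ 26.10 → 27 more payments.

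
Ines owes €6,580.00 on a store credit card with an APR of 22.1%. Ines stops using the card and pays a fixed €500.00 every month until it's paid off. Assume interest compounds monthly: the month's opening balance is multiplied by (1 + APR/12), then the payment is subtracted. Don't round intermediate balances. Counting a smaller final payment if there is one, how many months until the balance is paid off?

Monthly rate r = 22.1%/12 = 1.84167% = 0.0184167.
Recurrence: B ← B·(1+r) − €500.00.
Month 1: interest €121.18; balance after payment €6,201.18.
Month 2: interest €114.21; balance after payment €5,815.39.
Closed form: n = −ln(1 − rB₀/P)/ln(1+r) = −ln(0.75764)/ln(1.01842) ≈ 15.209, so the balance reaches zero during payment 16.

16 months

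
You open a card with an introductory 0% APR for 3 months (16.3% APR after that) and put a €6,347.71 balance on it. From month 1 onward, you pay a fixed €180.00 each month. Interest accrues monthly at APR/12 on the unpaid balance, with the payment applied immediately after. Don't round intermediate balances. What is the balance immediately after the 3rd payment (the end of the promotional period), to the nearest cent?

€5,807.71

Promo months 1–3 at r₀ = 0%/12 = 0; months 4+ at r₁ = 16.3%/12 = 0.0135833.
After month 3 (no interest yet): B = €6,347.71 − 3·€180.00 = €5,807.71.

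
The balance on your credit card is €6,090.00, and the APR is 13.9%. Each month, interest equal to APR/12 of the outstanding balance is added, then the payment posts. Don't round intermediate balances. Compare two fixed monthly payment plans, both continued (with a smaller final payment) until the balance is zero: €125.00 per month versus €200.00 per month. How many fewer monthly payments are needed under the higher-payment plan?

35 fewer payments

Monthly rate r = 13.9%/12 = 1.15833% = 0.0115833.
At €125.00/mo: n = ⌈−ln(1 − rB₀/P)/ln(1+r)⌉ = 73 payments (last €18.39); total interest = total paid − €6,090.00 = €2,928.39.
At €200.00/mo: 38 payments (last €153.80); total interest €1,463.80.
Payments saved = 73 − 38 = 35.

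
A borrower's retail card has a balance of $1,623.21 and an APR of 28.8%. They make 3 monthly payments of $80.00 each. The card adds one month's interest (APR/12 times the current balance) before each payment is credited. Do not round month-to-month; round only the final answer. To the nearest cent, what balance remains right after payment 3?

$1,497.10

Monthly rate r = 28.8%/12 = 2.4% = 0.024.
Each month: B ← B·(1+r) − $80.00.
Month 1: interest $38.96; balance after payment $1,582.17.
Month 2: interest $37.97; balance after payment $1,540.14.
Month 3: interest $36.96; balance after payment $1,497.10.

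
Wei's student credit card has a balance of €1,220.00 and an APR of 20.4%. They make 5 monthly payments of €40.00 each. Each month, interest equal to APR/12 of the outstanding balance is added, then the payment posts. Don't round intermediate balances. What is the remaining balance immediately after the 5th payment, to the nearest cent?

Monthly rate r = 20.4%/12 = 1.7% = 0.017.
Each month: B ← B·(1+r) − €40.00.
Month 1: interest €20.74; balance after payment €1,200.74.
Month 2: interest €20.41; balance after payment €1,181.15.
Month 3: interest €20.08; balance after payment €1,161.23.
Month 4: interest €19.74; balance after payment €1,140.97.
Month 5: interest €19.40; balance after payment €1,120.37.

€1,120.37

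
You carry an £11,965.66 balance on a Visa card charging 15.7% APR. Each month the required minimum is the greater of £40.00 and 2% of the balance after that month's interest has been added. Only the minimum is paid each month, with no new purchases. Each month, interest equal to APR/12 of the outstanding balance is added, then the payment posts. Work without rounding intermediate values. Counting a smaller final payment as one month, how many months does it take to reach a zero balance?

330 months

Monthly rate r = 15.7%/12 = 1.30833% = 0.0130833.
While 2% of the post-interest balance exceeds £40.00, each month B ← (B·(1+r))·(1 − 0.02), i.e. B shrinks by the factor (1+r)·0.98 = 0.99282.
This holds for months 1–251. Entering month 252 the balance is £1,961.64; 2% of the post-interest balance is now below £40.00, so the flat £40.00 minimum applies from here.
From month 252 a fixed £40.00 at rate r clears £1,961.64 in 79 more payments. Total: 251 + 79 = 330 months.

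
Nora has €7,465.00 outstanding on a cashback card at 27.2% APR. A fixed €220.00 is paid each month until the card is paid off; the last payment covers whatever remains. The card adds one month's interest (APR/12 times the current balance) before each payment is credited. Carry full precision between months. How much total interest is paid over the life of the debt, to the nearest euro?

Monthly rate r = 27.2%/12 = 2.26667% = 0.0226667.
Payoff takes n = ⌈−ln(1 − rB₀/P)/ln(1+r)⌉ = ⌈65.401⌉ = 66 payments; the last is €88.72.
Total paid = 65·€220.00 + €88.72 = €14,388.72.
Total interest = total paid − principal = €14,388.72 − €7,465.00 = €6,923.72.

€6,924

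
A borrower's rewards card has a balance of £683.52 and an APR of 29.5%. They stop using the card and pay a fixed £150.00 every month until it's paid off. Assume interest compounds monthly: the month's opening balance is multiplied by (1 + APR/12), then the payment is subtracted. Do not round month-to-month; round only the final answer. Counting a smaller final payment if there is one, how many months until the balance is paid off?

Monthly rate r = 29.5%/12 = 2.45833% = 0.0245833.
Recurrence: B ← B·(1+r) − £150.00.
Month 1: interest £16.80; balance after payment £550.32.
Month 2: interest £13.53; balance after payment £413.85.
Month 3: interest £10.17; balance after payment £274.03.
Month 4: interest £6.74; balance after payment £130.76.
Month 5: interest £3.21; balance after payment £0.00.

5 payments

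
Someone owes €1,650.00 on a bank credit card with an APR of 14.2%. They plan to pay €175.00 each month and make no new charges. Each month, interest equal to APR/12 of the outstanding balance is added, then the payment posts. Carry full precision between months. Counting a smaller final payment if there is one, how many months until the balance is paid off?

11 months

Monthly rate r = 14.2%/12 = 1.18333% = 0.0118333.
Recurrence: B ← B·(1+r) − €175.00.
Month 1: interest €19.52; balance after payment €1,494.53.
Month 2: interest €17.69; balance after payment €1,337.21.
Closed form: n = −ln(1 − rB₀/P)/ln(1+r) = −ln(0.88843)/ln(1.01183) ≈ 10.056, so the balance reaches zero during payment 11.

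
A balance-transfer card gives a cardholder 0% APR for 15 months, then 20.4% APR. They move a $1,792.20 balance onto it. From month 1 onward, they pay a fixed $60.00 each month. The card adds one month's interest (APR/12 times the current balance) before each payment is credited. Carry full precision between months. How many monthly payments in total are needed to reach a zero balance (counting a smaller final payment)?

Promo months 1–15 at r₀ = 0%/12 = 0; months 16+ at r₁ = 20.4%/12 = 0.017.
After month 15 (no interest yet): B = $1,792.20 − 15·$60.00 = $892.20.
Then at r₁ with $60.00/mo: n₂ = −ln(1 − r₁·B/P)/ln(1+r₁) ≈ 17.29 → 18 more payments.

33 months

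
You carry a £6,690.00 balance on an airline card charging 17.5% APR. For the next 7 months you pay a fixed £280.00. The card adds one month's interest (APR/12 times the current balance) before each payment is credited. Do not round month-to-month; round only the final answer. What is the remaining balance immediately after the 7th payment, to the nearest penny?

Monthly rate r = 17.5%/12 = 1.45833% = 0.0145833.
Each month: B ← B·(1+r) − £280.00.
Month 1: interest £97.56; balance after payment £6,507.56.
Month 2: interest £94.90; balance after payment £6,322.46.
Month 3: interest £92.20; balance after payment £6,134.67.
Month 4: interest £89.46; balance after payment £5,944.13.
Month 5: interest £86.69; balance after payment £5,750.82.
Month 6: interest £83.87; balance after payment £5,554.68.
Month 7: interest £81.01; balance after payment £5,355.69.

£5,355.69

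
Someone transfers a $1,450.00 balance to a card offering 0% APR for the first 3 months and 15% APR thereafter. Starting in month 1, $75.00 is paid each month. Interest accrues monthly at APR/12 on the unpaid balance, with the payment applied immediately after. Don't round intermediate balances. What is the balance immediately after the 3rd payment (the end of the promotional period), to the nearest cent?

Promo months 1–3 at r₀ = 0%/12 = 0; months 4+ at r₁ = 15%/12 = 0.0125.
After month 3 (no interest yet): B = $1,450.00 − 3·$75.00 = $1,225.00.

$1,225.00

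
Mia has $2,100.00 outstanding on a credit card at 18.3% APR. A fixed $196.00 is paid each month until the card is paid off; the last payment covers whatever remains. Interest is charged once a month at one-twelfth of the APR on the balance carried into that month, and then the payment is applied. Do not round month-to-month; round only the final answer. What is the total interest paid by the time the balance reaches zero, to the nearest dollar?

Monthly rate r = 18.3%/12 = 1.525% = 0.01525.
Payoff takes n = ⌈−ln(1 − rB₀/P)/ln(1+r)⌉ = ⌈11.787⌉ = 12 payments; the last is $154.57.
Total paid = 11·$196.00 + $154.57 = $2,310.57.
Total interest = total paid − principal = $2,310.57 − $2,100.00 = $210.57.

$211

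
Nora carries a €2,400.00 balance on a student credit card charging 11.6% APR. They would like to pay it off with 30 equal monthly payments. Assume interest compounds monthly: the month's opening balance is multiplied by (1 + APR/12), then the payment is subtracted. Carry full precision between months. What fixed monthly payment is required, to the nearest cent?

Monthly rate r = 11.6%/12 = 0.966667% = 0.00966667.
Level-payment amortization: P = B₀·r / (1 − (1+r)^(−n)) = 2400.00·0.00966667 / (1 − 1.00967^(−30)).
Denominator 1 − (1+r)^(−30) = 0.250693601.
P = 23.2 / 0.250693601 ≈ 92.54.

€92.54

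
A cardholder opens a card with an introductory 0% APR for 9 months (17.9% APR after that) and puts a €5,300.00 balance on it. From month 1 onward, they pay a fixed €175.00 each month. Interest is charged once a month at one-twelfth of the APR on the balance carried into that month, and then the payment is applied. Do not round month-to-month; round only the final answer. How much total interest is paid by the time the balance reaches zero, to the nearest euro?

€790

Promo months 1–9 at r₀ = 0%/12 = 0; months 10+ at r₁ = 17.9%/12 = 0.0149167.
After month 9 (no interest yet): B = €5,300.00 − 9·€175.00 = €3,725.00.
Then at r₁ with €175.00/mo: n₂ = −ln(1 − r₁·B/P)/ln(1+r₁) ≈ 25.80 → 26 more payments.
Total paid = 34·€175.00 + €140.23 = €6,090.23; interest = €6,090.23 − €5,300.00 = €790.23.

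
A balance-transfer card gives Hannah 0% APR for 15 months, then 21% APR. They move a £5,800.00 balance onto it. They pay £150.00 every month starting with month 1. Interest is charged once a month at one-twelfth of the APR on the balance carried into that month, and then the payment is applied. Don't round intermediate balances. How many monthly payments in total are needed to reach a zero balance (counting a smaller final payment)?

Promo months 1–15 at r₀ = 0%/12 = 0; months 16+ at r₁ = 21%/12 = 0.0175.
After month 15 (no interest yet): B = £5,800.00 − 15·£150.00 = £3,550.00.
Then at r₁ with £150.00/mo: n₂ = −ln(1 − r₁·B/P)/ln(1+r₁) ≈ 30.82 → 31 more payments.

46 months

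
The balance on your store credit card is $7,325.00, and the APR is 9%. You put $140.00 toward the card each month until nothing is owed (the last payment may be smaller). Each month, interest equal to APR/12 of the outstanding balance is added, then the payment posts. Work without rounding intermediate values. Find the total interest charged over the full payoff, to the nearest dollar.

Monthly rate r = 9%/12 = 0.75% = 0.0075.
Payoff takes n = ⌈−ln(1 − rB₀/P)/ln(1+r)⌉ = ⌈66.683⌉ = 67 payments; the last is $95.73.
Total paid = 66·$140.00 + $95.73 = $9,335.73.
Total interest = total paid − principal = $9,335.73 − $7,325.00 = $2,010.73.

$2,011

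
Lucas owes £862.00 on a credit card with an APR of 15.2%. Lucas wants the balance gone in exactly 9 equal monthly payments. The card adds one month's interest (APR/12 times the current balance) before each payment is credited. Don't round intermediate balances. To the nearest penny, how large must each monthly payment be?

Monthly rate r = 15.2%/12 = 1.26667% = 0.0126667.
Level-payment amortization: P = B₀·r / (1 − (1+r)^(−n)) = 862.00·0.0126667 / (1 − 1.01267^(−9)).
Denominator 1 − (1+r)^(−9) = 0.107102994.
P = 10.9187 / 0.107102994 ≈ 101.95.

£101.95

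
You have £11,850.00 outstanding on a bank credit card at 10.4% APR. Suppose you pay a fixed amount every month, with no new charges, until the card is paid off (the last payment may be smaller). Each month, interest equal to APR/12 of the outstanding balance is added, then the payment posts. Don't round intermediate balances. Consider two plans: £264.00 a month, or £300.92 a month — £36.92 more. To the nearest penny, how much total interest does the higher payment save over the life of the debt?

Monthly rate r = 10.4%/12 = 0.866667% = 0.00866667.
At £264.00/mo: n = ⌈−ln(1 − rB₀/P)/ln(1+r)⌉ = 58 payments (last £24.92); total interest = total paid − £11,850.00 = £3,222.92.
At £300.92/mo: 49 payments (last £113.96); total interest £2,708.12.
Interest saved = £3,222.92 − £2,708.12 = £514.80.

£514.80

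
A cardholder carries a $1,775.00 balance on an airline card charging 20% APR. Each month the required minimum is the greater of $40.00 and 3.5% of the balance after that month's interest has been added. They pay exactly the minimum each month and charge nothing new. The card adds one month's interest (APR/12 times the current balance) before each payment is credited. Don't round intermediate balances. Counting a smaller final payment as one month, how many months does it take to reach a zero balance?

Monthly rate r = 20%/12 = 1.66667% = 0.0166667.
While 3.5% of the post-interest balance exceeds $40.00, each month B ← (B·(1+r))·(1 − 0.035), i.e. B shrinks by the factor (1+r)·0.965 = 0.98108.
This holds for months 1–24. Entering month 25 the balance is $1,122.38; 3.5% of the post-interest balance is now below $40.00, so the flat $40.00 minimum applies from here.
From month 25 a fixed $40.00 at rate r clears $1,122.38 in 39 more payments. Total: 24 + 39 = 63 months.

63 months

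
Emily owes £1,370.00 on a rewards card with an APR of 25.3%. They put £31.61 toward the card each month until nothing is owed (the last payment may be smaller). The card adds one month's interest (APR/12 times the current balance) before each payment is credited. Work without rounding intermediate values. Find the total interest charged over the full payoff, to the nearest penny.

£2,342.99

Monthly rate r = 25.3%/12 = 2.10833% = 0.0210833.
Payoff takes n = ⌈−ln(1 − rB₀/P)/ln(1+r)⌉ = ⌈117.460⌉ = 118 payments; the last is £14.62.
Total paid = 117·£31.61 + £14.62 = £3,712.99.
Total interest = total paid − principal = £3,712.99 − £1,370.00 = £2,342.99.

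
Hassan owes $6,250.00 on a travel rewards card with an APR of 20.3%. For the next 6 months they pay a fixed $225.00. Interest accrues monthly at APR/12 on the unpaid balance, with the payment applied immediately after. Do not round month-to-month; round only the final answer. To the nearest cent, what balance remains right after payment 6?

Monthly rate r = 20.3%/12 = 1.69167% = 0.0169167.
Each month: B ← B·(1+r) − $225.00.
Month 1: interest $105.73; balance after payment $6,130.73.
Month 2: interest $103.71; balance after payment $6,009.44.
Month 3: interest $101.66; balance after payment $5,886.10.
Month 4: interest $99.57; balance after payment $5,760.67.
Month 5: interest $97.45; balance after payment $5,633.12.
Month 6: interest $95.29; balance after payment $5,503.42.

$5,503.42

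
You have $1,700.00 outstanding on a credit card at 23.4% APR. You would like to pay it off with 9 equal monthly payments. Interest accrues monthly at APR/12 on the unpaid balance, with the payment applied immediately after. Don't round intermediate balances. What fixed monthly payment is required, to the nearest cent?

Monthly rate r = 23.4%/12 = 1.95% = 0.0195.
Level-payment amortization: P = B₀·r / (1 − (1+r)^(−n)) = 1700.00·0.0195 / (1 − 1.0195^(−9)).
Denominator 1 − (1+r)^(−9) = 0.159544103.
P = 33.15 / 0.159544103 ≈ 207.78.

$207.78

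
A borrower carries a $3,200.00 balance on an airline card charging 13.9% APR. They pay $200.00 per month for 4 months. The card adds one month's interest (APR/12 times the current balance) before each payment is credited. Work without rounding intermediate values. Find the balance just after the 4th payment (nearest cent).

$2,536.86

Monthly rate r = 13.9%/12 = 1.15833% = 0.0115833.
Each month: B ← B·(1+r) − $200.00.
Month 1: interest $37.07; balance after payment $3,037.07.
Month 2: interest $35.18; balance after payment $2,872.25.
Month 3: interest $33.27; balance after payment $2,705.52.
Month 4: interest $31.34; balance after payment $2,536.86.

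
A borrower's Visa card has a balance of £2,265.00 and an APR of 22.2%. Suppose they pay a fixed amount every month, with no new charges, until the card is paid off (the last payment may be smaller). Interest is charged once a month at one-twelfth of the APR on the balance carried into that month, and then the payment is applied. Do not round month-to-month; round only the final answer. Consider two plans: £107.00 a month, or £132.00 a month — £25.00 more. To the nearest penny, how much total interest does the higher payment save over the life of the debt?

Monthly rate r = 22.2%/12 = 1.85% = 0.0185.
At £107.00/mo: n = ⌈−ln(1 − rB₀/P)/ln(1+r)⌉ = 28 payments (last £11.81); total interest = total paid − £2,265.00 = £635.81.
At £132.00/mo: 21 payments (last £110.27); total interest £485.27.
Interest saved = £635.81 − £485.27 = £150.54.

£150.54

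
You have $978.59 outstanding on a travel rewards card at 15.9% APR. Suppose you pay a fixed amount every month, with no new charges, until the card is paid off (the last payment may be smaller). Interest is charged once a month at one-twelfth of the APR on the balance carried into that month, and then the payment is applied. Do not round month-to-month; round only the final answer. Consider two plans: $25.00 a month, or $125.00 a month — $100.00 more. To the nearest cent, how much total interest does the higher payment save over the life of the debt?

$348.56

Monthly rate r = 15.9%/12 = 1.325% = 0.01325.
At $25.00/mo: n = ⌈−ln(1 − rB₀/P)/ln(1+r)⌉ = 56 payments (last $13.72); total interest = total paid − $978.59 = $410.13.
At $125.00/mo: 9 payments (last $40.16); total interest $61.57.
Interest saved = $410.13 − $61.57 = $348.56.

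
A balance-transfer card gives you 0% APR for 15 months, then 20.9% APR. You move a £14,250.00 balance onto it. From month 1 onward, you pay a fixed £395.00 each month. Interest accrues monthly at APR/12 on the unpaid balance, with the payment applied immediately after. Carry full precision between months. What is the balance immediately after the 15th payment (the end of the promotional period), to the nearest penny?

£8,325.00

Promo months 1–15 at r₀ = 0%/12 = 0; months 16+ at r₁ = 20.9%/12 = 0.0174167.
After month 15 (no interest yet): B = £14,250.00 − 15·£395.00 = £8,325.00.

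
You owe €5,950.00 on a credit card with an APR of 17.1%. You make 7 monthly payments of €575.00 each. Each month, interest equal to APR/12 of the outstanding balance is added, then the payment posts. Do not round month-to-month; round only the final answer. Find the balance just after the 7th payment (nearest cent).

Monthly rate r = 17.1%/12 = 1.425% = 0.01425.
Each month: B ← B·(1+r) − €575.00.
Month 1: interest €84.79; balance after payment €5,459.79.
Month 2: interest €77.80; balance after payment €4,962.59.
Month 3: interest €70.72; balance after payment €4,458.31.
Month 4: interest €63.53; balance after payment €3,946.84.
Month 5: interest €56.24; balance after payment €3,428.08.
Month 6: interest €48.85; balance after payment €2,901.93.
Month 7: interest €41.35; balance after payment €2,368.28.

€2,368.28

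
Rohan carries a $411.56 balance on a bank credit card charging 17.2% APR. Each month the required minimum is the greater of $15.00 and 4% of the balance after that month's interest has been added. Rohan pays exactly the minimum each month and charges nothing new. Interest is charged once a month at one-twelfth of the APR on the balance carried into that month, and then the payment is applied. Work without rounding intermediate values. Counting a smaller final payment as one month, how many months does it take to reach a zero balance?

35 months

Monthly rate r = 17.2%/12 = 1.43333% = 0.0143333.
While 4% of the post-interest balance exceeds $15.00, each month B ← (B·(1+r))·(1 − 0.04), i.e. B shrinks by the factor (1+r)·0.96 = 0.97376.
This holds for months 1–5. Entering month 6 the balance is $360.32; 4% of the post-interest balance is now below $15.00, so the flat $15.00 minimum applies from here.
From month 6 a fixed $15.00 at rate r clears $360.32 in 30 more payments. Total: 5 + 30 = 35 months.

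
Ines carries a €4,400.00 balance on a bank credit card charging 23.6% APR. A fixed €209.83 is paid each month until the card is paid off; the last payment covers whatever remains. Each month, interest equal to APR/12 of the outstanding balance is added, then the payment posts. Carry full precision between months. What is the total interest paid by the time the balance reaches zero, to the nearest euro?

Monthly rate r = 23.6%/12 = 1.96667% = 0.0196667.
Payoff takes n = ⌈−ln(1 − rB₀/P)/ln(1+r)⌉ = ⌈27.301⌉ = 28 payments; the last is €63.55.
Total paid = 27·€209.83 + €63.55 = €5,728.96.
Total interest = total paid − principal = €5,728.96 − €4,400.00 = €1,328.96.

€1,329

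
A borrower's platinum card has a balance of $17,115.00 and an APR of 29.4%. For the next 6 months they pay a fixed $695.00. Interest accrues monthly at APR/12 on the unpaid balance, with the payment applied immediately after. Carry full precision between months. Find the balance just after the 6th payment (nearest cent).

$15,356.22

Monthly rate r = 29.4%/12 = 2.45% = 0.0245.
Each month: B ← B·(1+r) − $695.00.
Month 1: interest $419.32; balance after payment $16,839.32.
Month 2: interest $412.56; balance after payment $16,556.88.
Month 3: interest $405.64; balance after payment $16,267.52.
Month 4: interest $398.55; balance after payment $15,971.08.
Month 5: interest $391.29; balance after payment $15,667.37.
Month 6: interest $383.85; balance after payment $15,356.22.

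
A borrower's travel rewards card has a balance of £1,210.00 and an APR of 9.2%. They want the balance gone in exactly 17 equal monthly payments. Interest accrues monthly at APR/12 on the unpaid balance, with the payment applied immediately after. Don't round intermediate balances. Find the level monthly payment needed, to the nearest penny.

Monthly rate r = 9.2%/12 = 0.766667% = 0.00766667.
Level-payment amortization: P = B₀·r / (1 − (1+r)^(−n)) = 1210.00·0.00766667 / (1 − 1.00767^(−17)).
Denominator 1 − (1+r)^(−17) = 0.121760779.
P = 9.27667 / 0.121760779 ≈ 76.19.

£76.19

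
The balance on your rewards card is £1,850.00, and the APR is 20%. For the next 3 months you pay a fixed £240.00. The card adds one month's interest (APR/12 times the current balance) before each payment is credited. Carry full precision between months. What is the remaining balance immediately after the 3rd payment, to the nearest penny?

£1,211.98

Monthly rate r = 20%/12 = 1.66667% = 0.0166667.
Each month: B ← B·(1+r) − £240.00.
Month 1: interest £30.83; balance after payment £1,640.83.
Month 2: interest £27.35; balance after payment £1,428.18.
Month 3: interest £23.80; balance after payment £1,211.98.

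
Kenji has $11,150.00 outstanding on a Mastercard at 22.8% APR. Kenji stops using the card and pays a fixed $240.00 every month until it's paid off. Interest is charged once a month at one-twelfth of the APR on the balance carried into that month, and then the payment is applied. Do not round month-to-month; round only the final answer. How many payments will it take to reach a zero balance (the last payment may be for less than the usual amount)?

Monthly rate r = 22.8%/12 = 1.9% = 0.019.
Recurrence: B ← B·(1+r) − $240.00.
Month 1: interest $211.85; balance after payment $11,121.85.
Month 2: interest $211.32; balance after payment $11,093.17.
Closed form: n = −ln(1 − rB₀/P)/ln(1+r) = −ln(0.11729)/ln(1.019) ≈ 113.862, so the balance reaches zero during payment 114.

114 payments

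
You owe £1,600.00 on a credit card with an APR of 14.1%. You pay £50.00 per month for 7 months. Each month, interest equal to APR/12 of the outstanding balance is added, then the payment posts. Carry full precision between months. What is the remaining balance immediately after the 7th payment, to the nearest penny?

£1,373.75

Monthly rate r = 14.1%/12 = 1.175% = 0.01175.
Each month: B ← B·(1+r) − £50.00.
Month 1: interest £18.80; balance after payment £1,568.80.
Month 2: interest £18.43; balance after payment £1,537.23.
Month 3: interest £18.06; balance after payment £1,505.30.
Month 4: interest £17.69; balance after payment £1,472.98.
Month 5: interest £17.31; balance after payment £1,440.29.
Month 6: interest £16.92; balance after payment £1,407.21.
Month 7: interest £16.53; balance after payment £1,373.75.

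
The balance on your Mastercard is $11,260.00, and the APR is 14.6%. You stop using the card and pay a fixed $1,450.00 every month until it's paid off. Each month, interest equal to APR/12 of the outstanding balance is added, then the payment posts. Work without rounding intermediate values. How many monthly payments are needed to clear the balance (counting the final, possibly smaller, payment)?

Monthly rate r = 14.6%/12 = 1.21667% = 0.0121667.
Recurrence: B ← B·(1+r) − $1,450.00.
Month 1: interest $137.00; balance after payment $9,947.00.
Month 2: interest $121.02; balance after payment $8,618.02.
Closed form: n = −ln(1 − rB₀/P)/ln(1+r) = −ln(0.90552)/ln(1.01217) ≈ 8.207, so the balance reaches zero during payment 9.

9 months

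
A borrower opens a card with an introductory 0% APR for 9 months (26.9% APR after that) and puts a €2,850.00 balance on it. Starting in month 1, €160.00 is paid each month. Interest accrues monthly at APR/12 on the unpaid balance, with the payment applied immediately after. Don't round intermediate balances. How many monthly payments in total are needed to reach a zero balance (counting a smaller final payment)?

19 months

Promo months 1–9 at r₀ = 0%/12 = 0; months 10+ at r₁ = 26.9%/12 = 0.0224167.
After month 9 (no interest yet): B = €2,850.00 − 9·€160.00 = €1,410.00.
Then at r₁ with €160.00/mo: n₂ = −ln(1 − r₁·B/P)/ln(1+r₁) ≈ 9.93 → 10 more payments.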